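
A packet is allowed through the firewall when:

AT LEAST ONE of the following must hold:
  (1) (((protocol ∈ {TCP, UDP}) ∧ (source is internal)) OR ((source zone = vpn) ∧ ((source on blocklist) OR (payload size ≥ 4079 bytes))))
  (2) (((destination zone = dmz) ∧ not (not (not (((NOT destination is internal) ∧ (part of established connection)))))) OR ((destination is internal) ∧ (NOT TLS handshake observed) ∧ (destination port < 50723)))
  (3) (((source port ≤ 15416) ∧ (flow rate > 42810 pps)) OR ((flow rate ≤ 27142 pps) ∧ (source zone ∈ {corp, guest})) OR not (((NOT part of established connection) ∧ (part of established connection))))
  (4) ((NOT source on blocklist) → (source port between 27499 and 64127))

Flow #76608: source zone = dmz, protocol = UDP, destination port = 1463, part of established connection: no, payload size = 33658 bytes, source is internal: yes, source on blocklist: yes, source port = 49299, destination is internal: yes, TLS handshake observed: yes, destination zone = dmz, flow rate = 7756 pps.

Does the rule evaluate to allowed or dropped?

Allowed

Atomic conditions:
  protocol ∈ {TCP, UDP}: UDP is in the set → true
  source is internal: yes → true
  source zone = vpn: dmz == vpn is false
  source on blocklist: yes → true
  payload size ≥ 4079 bytes: 33658 ≥ 4079 is true
  destination zone = dmz: dmz == dmz is true
  NOT destination is internal: yes → false
  part of established connection: no → false
  destination is internal: yes → true
  NOT TLS handshake observed: yes → false
  destination port < 50723: 1463 < 50723 is true
  source port ≤ 15416: 49299 ≤ 15416 is false
  flow rate > 42810 pps: 7756 > 42810 is false
  flow rate ≤ 27142 pps: 7756 ≤ 27142 is true
  source zone ∈ {corp, guest}: dmz is not in the set → false
  NOT part of established connection: no → true
  NOT source on blocklist: yes → false
  source port between 27499 and 64127: 49299 in [27499, 64127] is true
Combine:
[1.1] true AND true = true
[1.2.2] true OR true = true
[1.2] false AND true = false
[1] true OR false = true
[2.1.2.1.1.1] false AND false = false
[2.1.2.1.1] NOT false = true
[2.1.2.1] NOT true = false
[2.1.2] NOT false = true
[2.1] true AND true = true
[2.2] true AND false AND true = false
[2] true OR false = true
[3.1] false AND false = false
[3.2] true AND false = false
[3.3.1] true AND false = false
[3.3] NOT false = true
[3] false OR false OR true = true
[4] false → true (antecedent false ⇒ implication holds) = true
[root] true OR true OR true OR true = true
Overall: true → allowed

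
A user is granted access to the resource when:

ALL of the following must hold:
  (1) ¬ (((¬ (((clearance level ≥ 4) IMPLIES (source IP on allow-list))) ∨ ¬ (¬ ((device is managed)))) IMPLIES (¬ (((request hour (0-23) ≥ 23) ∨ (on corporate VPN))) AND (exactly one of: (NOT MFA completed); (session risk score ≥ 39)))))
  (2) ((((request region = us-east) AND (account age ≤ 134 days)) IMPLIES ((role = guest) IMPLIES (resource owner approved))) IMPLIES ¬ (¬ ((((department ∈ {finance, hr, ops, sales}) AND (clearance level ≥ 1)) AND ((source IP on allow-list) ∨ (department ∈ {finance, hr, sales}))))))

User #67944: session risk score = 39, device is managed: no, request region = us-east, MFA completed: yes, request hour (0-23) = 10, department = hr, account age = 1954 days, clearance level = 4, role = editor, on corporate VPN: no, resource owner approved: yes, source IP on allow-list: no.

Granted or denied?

Denied

Atomic conditions:
  clearance level ≥ 4: 4 ≥ 4 is true
  source IP on allow-list: no → false
  device is managed: no → false
  request hour (0-23) ≥ 23: 10 ≥ 23 is false
  on corporate VPN: no → false
  NOT MFA completed: yes → false
  session risk score ≥ 39: 39 ≥ 39 is true
  request region = us-east: us-east == us-east is true
  account age ≤ 134 days: 1954 ≤ 134 is false
  role = guest: editor == guest is false
  resource owner approved: yes → true
  department ∈ {finance, hr, ops, sales}: hr is in the set → true
  clearance level ≥ 1: 4 ≥ 1 is true
  department ∈ {finance, hr, sales}: hr is in the set → true
Combine:
[1.1.1.1.1] true → false = false
[1.1.1.1] NOT false = true
[1.1.1.2.1] NOT false = true
[1.1.1.2] NOT true = false
[1.1.1] true OR false = true
[1.1.2.1.1] false OR false = false
[1.1.2.1] NOT false = true
[1.1.2.2] exactly-one(false, true) = true
[1.1.2] true AND true = true
[1.1] true → true = true
[1] NOT true = false
[2.1.1] true AND false = false
[2.1.2] false → true (antecedent false ⇒ implication holds) = true
[2.1] false → true (antecedent false ⇒ implication holds) = true
[2.2.1.1.1] true AND true = true
[2.2.1.1.2] false OR true = true
[2.2.1.1] true AND true = true
[2.2.1] NOT true = false
[2.2] NOT false = true
[2] true → true = true
[root] false AND true = false
Overall: false → denied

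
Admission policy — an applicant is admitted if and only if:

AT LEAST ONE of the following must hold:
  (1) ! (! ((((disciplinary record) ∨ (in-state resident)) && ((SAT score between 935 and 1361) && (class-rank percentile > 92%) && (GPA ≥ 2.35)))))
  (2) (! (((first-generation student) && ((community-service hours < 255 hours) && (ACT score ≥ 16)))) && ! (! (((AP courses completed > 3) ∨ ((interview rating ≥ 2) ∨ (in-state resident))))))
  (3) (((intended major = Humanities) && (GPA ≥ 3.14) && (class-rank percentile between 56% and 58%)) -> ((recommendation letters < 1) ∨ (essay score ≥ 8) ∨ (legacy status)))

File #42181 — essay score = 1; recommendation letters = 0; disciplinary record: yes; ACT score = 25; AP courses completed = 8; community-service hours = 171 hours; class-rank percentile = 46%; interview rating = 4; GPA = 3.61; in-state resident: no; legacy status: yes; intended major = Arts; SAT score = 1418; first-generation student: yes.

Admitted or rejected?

Admitted

Atomic conditions:
  disciplinary record: yes → true
  in-state resident: no → false
  SAT score between 935 and 1361: 1418 in [935, 1361] is false
  class-rank percentile > 92%: 46 > 92 is false
  GPA ≥ 2.35: 3.61 ≥ 2.35 is true
  first-generation student: yes → true
  community-service hours < 255 hours: 171 < 255 is true
  ACT score ≥ 16: 25 ≥ 16 is true
  AP courses completed > 3: 8 > 3 is true
  interview rating ≥ 2: 4 ≥ 2 is true
  intended major = Humanities: Arts == Humanities is false
  GPA ≥ 3.14: 3.61 ≥ 3.14 is true
  class-rank percentile between 56% and 58%: 46 in [56, 58] is false
  recommendation letters < 1: 0 < 1 is true
  essay score ≥ 8: 1 ≥ 8 is false
  legacy status: yes → true
Combine:
[1.1.1.1] true OR false = true
[1.1.1.2] false AND false AND true = false
[1.1.1] true AND false = false
[1.1] NOT false = true
[1] NOT true = false
[2.1.1.2] true AND true = true
[2.1.1] true AND true = true
[2.1] NOT true = false
[2.2.1.1.2] true OR false = true
[2.2.1.1] true OR true = true
[2.2.1] NOT true = false
[2.2] NOT false = true
[2] false AND true = false
[3.1] false AND true AND false = false
[3.2] true OR false OR true = true
[3] false → true (antecedent false ⇒ implication holds) = true
[root] false OR false OR true = true
Overall: true → admitted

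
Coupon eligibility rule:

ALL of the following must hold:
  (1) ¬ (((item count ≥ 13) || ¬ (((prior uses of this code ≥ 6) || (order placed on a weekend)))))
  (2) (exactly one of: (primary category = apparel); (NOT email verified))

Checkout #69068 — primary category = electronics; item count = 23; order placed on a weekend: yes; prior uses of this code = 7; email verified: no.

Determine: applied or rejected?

Rejected

Atomic conditions:
  item count ≥ 13: 23 ≥ 13 is true
  prior uses of this code ≥ 6: 7 ≥ 6 is true
  order placed on a weekend: yes → true
  primary category = apparel: electronics == apparel is false
  NOT email verified: no → true
Combine:
[1.1.2.1] true OR true = true
[1.1.2] NOT true = false
[1.1] true OR false = true
[1] NOT true = false
[2] exactly-one(false, true) = true
[root] false AND true = false
Overall: false → rejected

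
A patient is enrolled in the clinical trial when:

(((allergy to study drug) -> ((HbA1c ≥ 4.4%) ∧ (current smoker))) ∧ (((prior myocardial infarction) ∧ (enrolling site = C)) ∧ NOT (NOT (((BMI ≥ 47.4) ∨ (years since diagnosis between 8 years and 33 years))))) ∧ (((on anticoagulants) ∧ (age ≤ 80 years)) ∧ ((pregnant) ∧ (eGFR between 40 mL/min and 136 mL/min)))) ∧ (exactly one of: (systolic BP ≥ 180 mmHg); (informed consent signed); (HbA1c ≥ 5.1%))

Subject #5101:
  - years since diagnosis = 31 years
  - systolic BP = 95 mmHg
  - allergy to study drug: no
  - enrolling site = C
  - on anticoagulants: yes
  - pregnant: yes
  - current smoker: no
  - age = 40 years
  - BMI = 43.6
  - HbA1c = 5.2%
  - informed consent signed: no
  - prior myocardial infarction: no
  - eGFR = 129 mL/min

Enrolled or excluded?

Excluded

Atomic conditions:
  allergy to study drug: no → false
  HbA1c ≥ 4.4%: 5.2 ≥ 4.4 is true
  current smoker: no → false
  prior myocardial infarction: no → false
  enrolling site = C: C == C is true
  BMI ≥ 47.4: 43.6 ≥ 47.4 is false
  years since diagnosis between 8 years and 33 years: 31 in [8, 33] is true
  on anticoagulants: yes → true
  age ≤ 80 years: 40 ≤ 80 is true
  pregnant: yes → true
  eGFR between 40 mL/min and 136 mL/min: 129 in [40, 136] is true
  systolic BP ≥ 180 mmHg: 95 ≥ 180 is false
  informed consent signed: no → false
  HbA1c ≥ 5.1%: 5.2 ≥ 5.1 is true
Combine:
[1.1.2] true AND false = false
[1.1] false → false (antecedent false ⇒ implication holds) = true
[1.2.1] false AND true = false
[1.2.2.1.1] false OR true = true
[1.2.2.1] NOT true = false
[1.2.2] NOT false = true
[1.2] false AND true = false
[1.3.1] true AND true = true
[1.3.2] true AND true = true
[1.3] true AND true = true
[1] true AND false AND true = false
[2] exactly-one(false, false, true) = true
[root] false AND true = false
Overall: false → excluded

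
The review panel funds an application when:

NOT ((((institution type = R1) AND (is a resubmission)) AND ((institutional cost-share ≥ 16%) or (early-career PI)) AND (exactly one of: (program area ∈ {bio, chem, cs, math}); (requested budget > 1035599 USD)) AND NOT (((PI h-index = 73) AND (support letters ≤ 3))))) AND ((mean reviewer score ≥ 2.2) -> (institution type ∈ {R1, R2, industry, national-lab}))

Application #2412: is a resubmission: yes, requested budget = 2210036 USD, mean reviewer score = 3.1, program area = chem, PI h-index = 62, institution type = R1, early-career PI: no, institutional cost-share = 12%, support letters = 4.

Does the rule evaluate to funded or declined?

Funded

Atomic conditions:
  institution type = R1: R1 == R1 is true
  is a resubmission: yes → true
  institutional cost-share ≥ 16%: 12 ≥ 16 is false
  early-career PI: no → false
  program area ∈ {bio, chem, cs, math}: chem is in the set → true
  requested budget > 1035599 USD: 2210036 > 1035599 is true
  PI h-index = 73: 62 == 73 is false
  support letters ≤ 3: 4 ≤ 3 is false
  mean reviewer score ≥ 2.2: 3.1 ≥ 2.2 is true
  institution type ∈ {R1, R2, industry, national-lab}: R1 is in the set → true
Combine:
[1.1.1] true AND true = true
[1.1.2] false OR false = false
[1.1.3] exactly-one(true, true) = false
[1.1.4.1] false AND false = false
[1.1.4] NOT false = true
[1.1] true AND false AND false AND true = false
[1] NOT false = true
[2] true → true = true
[root] true AND true = true
Overall: true → funded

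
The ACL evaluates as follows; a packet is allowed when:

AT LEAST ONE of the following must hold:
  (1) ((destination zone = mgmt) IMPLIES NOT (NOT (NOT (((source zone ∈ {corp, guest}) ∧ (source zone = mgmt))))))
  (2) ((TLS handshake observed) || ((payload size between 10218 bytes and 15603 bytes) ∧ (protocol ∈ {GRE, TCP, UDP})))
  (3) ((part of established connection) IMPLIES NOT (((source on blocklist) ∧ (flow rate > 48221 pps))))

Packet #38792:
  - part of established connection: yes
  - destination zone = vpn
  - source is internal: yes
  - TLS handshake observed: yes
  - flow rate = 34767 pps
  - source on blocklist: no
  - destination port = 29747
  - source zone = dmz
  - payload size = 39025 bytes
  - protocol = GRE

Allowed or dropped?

Atomic conditions:
  destination zone = mgmt: vpn == mgmt is false
  source zone ∈ {corp, guest}: dmz is not in the set → false
  source zone = mgmt: dmz == mgmt is false
  TLS handshake observed: yes → true
  payload size between 10218 bytes and 15603 bytes: 39025 in [10218, 15603] is false
  protocol ∈ {GRE, TCP, UDP}: GRE is in the set → true
  part of established connection: yes → true
  source on blocklist: no → false
  flow rate > 48221 pps: 34767 > 48221 is false
Combine:
[1.2.1.1.1] false AND false = false
[1.2.1.1] NOT false = true
[1.2.1] NOT true = false
[1.2] NOT false = true
[1] false → true (antecedent false ⇒ implication holds) = true
[2.2] false AND true = false
[2] true OR false = true
[3.2.1] false AND false = false
[3.2] NOT false = true
[3] true → true = true
[root] true OR true OR true = true
Overall: true → allowed

Allowed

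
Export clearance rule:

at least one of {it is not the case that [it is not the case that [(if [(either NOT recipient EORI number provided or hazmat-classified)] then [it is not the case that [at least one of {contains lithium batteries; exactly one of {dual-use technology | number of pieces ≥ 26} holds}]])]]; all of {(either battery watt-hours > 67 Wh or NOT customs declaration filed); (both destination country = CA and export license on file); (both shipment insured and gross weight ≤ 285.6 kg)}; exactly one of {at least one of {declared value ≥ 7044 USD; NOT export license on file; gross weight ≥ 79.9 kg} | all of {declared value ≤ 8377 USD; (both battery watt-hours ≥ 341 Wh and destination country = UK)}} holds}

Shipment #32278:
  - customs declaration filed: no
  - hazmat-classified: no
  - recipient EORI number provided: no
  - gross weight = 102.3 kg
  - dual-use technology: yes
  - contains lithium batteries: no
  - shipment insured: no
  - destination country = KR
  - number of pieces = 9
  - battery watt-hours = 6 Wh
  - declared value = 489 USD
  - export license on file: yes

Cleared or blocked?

Atomic conditions:
  NOT recipient EORI number provided: no → true
  hazmat-classified: no → false
  contains lithium batteries: no → false
  dual-use technology: yes → true
  number of pieces ≥ 26: 9 ≥ 26 is false
  battery watt-hours > 67 Wh: 6 > 67 is false
  NOT customs declaration filed: no → true
  destination country = CA: KR == CA is false
  export license on file: yes → true
  shipment insured: no → false
  gross weight ≤ 285.6 kg: 102.3 ≤ 285.6 is true
  declared value ≥ 7044 USD: 489 ≥ 7044 is false
  NOT export license on file: yes → false
  gross weight ≥ 79.9 kg: 102.3 ≥ 79.9 is true
  declared value ≤ 8377 USD: 489 ≤ 8377 is true
  battery watt-hours ≥ 341 Wh: 6 ≥ 341 is false
  destination country = UK: KR == UK is false
Combine:
[1.1.1.1] true OR false = true
[1.1.1.2.1.2] exactly-one(true, false) = true
[1.1.1.2.1] false OR true = true
[1.1.1.2] NOT true = false
[1.1.1] true → false = false
[1.1] NOT false = true
[1] NOT true = false
[2.1] false OR true = true
[2.2] false AND true = false
[2.3] false AND true = false
[2] true AND false AND false = false
[3.1] false OR false OR true = true
[3.2.2] false AND false = false
[3.2] true AND false = false
[3] exactly-one(true, false) = true
[root] false OR false OR true = true
Overall: true → cleared

Cleared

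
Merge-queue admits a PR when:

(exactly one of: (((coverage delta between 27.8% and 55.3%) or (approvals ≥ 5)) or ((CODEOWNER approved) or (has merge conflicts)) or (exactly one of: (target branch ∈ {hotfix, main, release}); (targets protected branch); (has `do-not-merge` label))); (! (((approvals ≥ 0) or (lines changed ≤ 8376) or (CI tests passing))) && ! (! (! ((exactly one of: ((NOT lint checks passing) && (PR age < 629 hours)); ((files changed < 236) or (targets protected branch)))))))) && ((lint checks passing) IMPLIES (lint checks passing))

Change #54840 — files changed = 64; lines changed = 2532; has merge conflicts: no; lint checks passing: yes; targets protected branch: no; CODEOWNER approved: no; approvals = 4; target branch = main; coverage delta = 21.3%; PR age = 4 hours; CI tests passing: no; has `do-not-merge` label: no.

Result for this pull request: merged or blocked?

Atomic conditions:
  coverage delta between 27.8% and 55.3%: 21.3 in [27.8, 55.3] is false
  approvals ≥ 5: 4 ≥ 5 is false
  CODEOWNER approved: no → false
  has merge conflicts: no → false
  target branch ∈ {hotfix, main, release}: main is in the set → true
  targets protected branch: no → false
  has `do-not-merge` label: no → false
  approvals ≥ 0: 4 ≥ 0 is true
  lines changed ≤ 8376: 2532 ≤ 8376 is true
  CI tests passing: no → false
  NOT lint checks passing: yes → false
  PR age < 629 hours: 4 < 629 is true
  files changed < 236: 64 < 236 is true
  lint checks passing: yes → true
Combine:
[1.1.1] false OR false = false
[1.1.2] false OR false = false
[1.1.3] exactly-one(true, false, false) = true
[1.1] false OR false OR true = true
[1.2.1.1] true OR true OR false = true
[1.2.1] NOT true = false
[1.2.2.1.1.1.1] false AND true = false
[1.2.2.1.1.1.2] true OR false = true
[1.2.2.1.1.1] exactly-one(false, true) = true
[1.2.2.1.1] NOT true = false
[1.2.2.1] NOT false = true
[1.2.2] NOT true = false
[1.2] false AND false = false
[1] exactly-one(true, false) = true
[2] true → true = true
[root] true AND true = true
Overall: true → merged

Merged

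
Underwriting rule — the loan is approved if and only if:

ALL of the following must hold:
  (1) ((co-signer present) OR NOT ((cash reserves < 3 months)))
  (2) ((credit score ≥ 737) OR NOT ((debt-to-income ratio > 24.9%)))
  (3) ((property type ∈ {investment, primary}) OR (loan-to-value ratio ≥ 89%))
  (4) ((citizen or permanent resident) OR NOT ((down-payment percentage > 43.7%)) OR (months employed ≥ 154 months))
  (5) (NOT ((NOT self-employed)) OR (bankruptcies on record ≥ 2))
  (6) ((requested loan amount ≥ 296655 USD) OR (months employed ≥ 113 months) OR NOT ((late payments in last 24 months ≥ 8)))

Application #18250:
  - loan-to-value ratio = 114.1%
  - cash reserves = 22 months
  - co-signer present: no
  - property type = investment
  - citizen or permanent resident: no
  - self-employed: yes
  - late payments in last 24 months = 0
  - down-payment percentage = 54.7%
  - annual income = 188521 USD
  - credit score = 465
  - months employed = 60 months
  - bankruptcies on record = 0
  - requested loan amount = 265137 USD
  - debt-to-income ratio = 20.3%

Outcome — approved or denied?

Denied

Atomic conditions:
  co-signer present: no → false
  cash reserves < 3 months: 22 < 3 is false
  credit score ≥ 737: 465 ≥ 737 is false
  debt-to-income ratio > 24.9%: 20.3 > 24.9 is false
  property type ∈ {investment, primary}: investment is in the set → true
  loan-to-value ratio ≥ 89%: 114.1 ≥ 89 is true
  citizen or permanent resident: no → false
  down-payment percentage > 43.7%: 54.7 > 43.7 is true
  months employed ≥ 154 months: 60 ≥ 154 is false
  NOT self-employed: yes → false
  bankruptcies on record ≥ 2: 0 ≥ 2 is false
  requested loan amount ≥ 296655 USD: 265137 ≥ 296655 is false
  months employed ≥ 113 months: 60 ≥ 113 is false
  late payments in last 24 months ≥ 8: 0 ≥ 8 is false
Combine:
[1.2] NOT false = true
[1] false OR true = true
[2.2] NOT false = true
[2] false OR true = true
[3] true OR true = true
[4.2] NOT true = false
[4] false OR false OR false = false
[5.1] NOT false = true
[5] true OR false = true
[6.3] NOT false = true
[6] false OR false OR true = true
[root] true AND true AND true AND false AND true AND true = false
Overall: false → denied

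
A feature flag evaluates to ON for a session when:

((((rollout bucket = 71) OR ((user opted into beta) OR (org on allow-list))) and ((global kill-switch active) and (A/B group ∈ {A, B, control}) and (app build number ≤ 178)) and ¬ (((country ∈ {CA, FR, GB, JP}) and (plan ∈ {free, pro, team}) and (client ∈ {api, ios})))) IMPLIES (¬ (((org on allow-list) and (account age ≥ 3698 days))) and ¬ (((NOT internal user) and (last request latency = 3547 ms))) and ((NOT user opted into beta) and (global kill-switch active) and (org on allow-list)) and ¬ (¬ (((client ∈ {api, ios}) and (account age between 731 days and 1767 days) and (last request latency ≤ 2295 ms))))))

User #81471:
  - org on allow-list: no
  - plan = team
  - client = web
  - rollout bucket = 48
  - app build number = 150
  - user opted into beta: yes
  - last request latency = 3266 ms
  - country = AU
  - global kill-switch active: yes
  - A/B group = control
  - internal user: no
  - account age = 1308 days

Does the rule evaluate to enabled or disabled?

Disabled

Atomic conditions:
  rollout bucket = 71: 48 == 71 is false
  user opted into beta: yes → true
  org on allow-list: no → false
  global kill-switch active: yes → true
  A/B group ∈ {A, B, control}: control is in the set → true
  app build number ≤ 178: 150 ≤ 178 is true
  country ∈ {CA, FR, GB, JP}: AU is not in the set → false
  plan ∈ {free, pro, team}: team is in the set → true
  client ∈ {api, ios}: web is not in the set → false
  account age ≥ 3698 days: 1308 ≥ 3698 is false
  NOT internal user: no → true
  last request latency = 3547 ms: 3266 == 3547 is false
  NOT user opted into beta: yes → false
  account age between 731 days and 1767 days: 1308 in [731, 1767] is true
  last request latency ≤ 2295 ms: 3266 ≤ 2295 is false
Combine:
[1.1.2] true OR false = true
[1.1] false OR true = true
[1.2] true AND true AND true = true
[1.3.1] false AND true AND false = false
[1.3] NOT false = true
[1] true AND true AND true = true
[2.1.1] false AND false = false
[2.1] NOT false = true
[2.2.1] true AND false = false
[2.2] NOT false = true
[2.3] false AND true AND false = false
[2.4.1.1] false AND true AND false = false
[2.4.1] NOT false = true
[2.4] NOT true = false
[2] true AND true AND false AND false = false
[root] true → false = false
Overall: false → disabled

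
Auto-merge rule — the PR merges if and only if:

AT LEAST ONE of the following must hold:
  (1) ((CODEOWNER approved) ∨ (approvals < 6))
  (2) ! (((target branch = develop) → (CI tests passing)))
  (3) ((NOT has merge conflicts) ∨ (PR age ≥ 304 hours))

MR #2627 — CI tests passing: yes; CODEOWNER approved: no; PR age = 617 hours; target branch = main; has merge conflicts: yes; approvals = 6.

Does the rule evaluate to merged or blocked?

Atomic conditions:
  CODEOWNER approved: no → false
  approvals < 6: 6 < 6 is false
  target branch = develop: main == develop is false
  CI tests passing: yes → true
  NOT has merge conflicts: yes → false
  PR age ≥ 304 hours: 617 ≥ 304 is true
Combine:
[1] false OR false = false
[2.1] false → true (antecedent false ⇒ implication holds) = true
[2] NOT true = false
[3] false OR true = true
[root] false OR false OR true = true
Overall: true → merged

Merged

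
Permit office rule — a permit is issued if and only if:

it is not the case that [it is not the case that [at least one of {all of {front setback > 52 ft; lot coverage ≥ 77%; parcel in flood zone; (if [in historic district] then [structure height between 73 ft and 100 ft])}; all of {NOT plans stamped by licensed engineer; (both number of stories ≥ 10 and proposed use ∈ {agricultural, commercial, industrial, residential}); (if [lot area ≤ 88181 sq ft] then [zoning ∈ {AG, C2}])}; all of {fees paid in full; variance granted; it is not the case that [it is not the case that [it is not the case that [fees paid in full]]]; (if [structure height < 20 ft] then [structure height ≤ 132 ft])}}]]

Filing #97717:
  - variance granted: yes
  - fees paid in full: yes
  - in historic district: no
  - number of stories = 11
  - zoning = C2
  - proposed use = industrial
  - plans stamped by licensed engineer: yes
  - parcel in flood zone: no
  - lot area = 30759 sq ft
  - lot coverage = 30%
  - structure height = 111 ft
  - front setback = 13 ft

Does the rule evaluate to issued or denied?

Atomic conditions:
  front setback > 52 ft: 13 > 52 is false
  lot coverage ≥ 77%: 30 ≥ 77 is false
  parcel in flood zone: no → false
  in historic district: no → false
  structure height between 73 ft and 100 ft: 111 in [73, 100] is false
  NOT plans stamped by licensed engineer: yes → false
  number of stories ≥ 10: 11 ≥ 10 is true
  proposed use ∈ {agricultural, commercial, industrial, residential}: industrial is in the set → true
  lot area ≤ 88181 sq ft: 30759 ≤ 88181 is true
  zoning ∈ {AG, C2}: C2 is in the set → true
  fees paid in full: yes → true
  variance granted: yes → true
  structure height < 20 ft: 111 < 20 is false
  structure height ≤ 132 ft: 111 ≤ 132 is true
Combine:
[1.1.1.4] false → false (antecedent false ⇒ implication holds) = true
[1.1.1] false AND false AND false AND true = false
[1.1.2.2] true AND true = true
[1.1.2.3] true → true = true
[1.1.2] false AND true AND true = false
[1.1.3.3.1.1] NOT true = false
[1.1.3.3.1] NOT false = true
[1.1.3.3] NOT true = false
[1.1.3.4] false → true (antecedent false ⇒ implication holds) = true
[1.1.3] true AND true AND false AND true = false
[1.1] false OR false OR false = false
[1] NOT false = true
[root] NOT true = false
Overall: false → denied

Denied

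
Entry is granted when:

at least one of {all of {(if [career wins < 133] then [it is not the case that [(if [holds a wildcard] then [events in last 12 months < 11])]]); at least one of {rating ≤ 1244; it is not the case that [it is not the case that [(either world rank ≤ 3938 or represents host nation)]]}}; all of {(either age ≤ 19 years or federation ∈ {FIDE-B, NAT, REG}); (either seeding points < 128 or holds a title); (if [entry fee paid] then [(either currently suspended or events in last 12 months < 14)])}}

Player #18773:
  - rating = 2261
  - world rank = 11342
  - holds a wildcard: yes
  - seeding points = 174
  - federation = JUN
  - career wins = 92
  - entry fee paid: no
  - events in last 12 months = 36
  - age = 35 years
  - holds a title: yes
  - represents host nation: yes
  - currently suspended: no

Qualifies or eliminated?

Qualifies

Atomic conditions:
  career wins < 133: 92 < 133 is true
  holds a wildcard: yes → true
  events in last 12 months < 11: 36 < 11 is false
  rating ≤ 1244: 2261 ≤ 1244 is false
  world rank ≤ 3938: 11342 ≤ 3938 is false
  represents host nation: yes → true
  age ≤ 19 years: 35 ≤ 19 is false
  federation ∈ {FIDE-B, NAT, REG}: JUN is not in the set → false
  seeding points < 128: 174 < 128 is false
  holds a title: yes → true
  entry fee paid: no → false
  currently suspended: no → false
  events in last 12 months < 14: 36 < 14 is false
Combine:
[1.1.2.1] true → false = false
[1.1.2] NOT false = true
[1.1] true → true = true
[1.2.2.1.1] false OR true = true
[1.2.2.1] NOT true = false
[1.2.2] NOT false = true
[1.2] false OR true = true
[1] true AND true = true
[2.1] false OR false = false
[2.2] false OR true = true
[2.3.2] false OR false = false
[2.3] false → false (antecedent false ⇒ implication holds) = true
[2] false AND true AND true = false
[root] true OR false = true
Overall: true → qualifies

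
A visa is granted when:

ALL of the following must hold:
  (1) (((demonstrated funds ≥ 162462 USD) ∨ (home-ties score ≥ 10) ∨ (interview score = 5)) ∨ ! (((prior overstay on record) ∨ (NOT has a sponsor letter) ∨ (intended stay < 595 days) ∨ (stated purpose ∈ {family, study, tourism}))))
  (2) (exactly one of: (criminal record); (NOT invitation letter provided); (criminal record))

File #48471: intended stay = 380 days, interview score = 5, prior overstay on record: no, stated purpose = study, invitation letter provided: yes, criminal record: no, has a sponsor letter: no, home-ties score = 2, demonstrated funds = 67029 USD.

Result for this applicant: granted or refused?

Atomic conditions:
  demonstrated funds ≥ 162462 USD: 67029 ≥ 162462 is false
  home-ties score ≥ 10: 2 ≥ 10 is false
  interview score = 5: 5 == 5 is true
  prior overstay on record: no → false
  NOT has a sponsor letter: no → true
  intended stay < 595 days: 380 < 595 is true
  stated purpose ∈ {family, study, tourism}: study is in the set → true
  criminal record: no → false
  NOT invitation letter provided: yes → false
Combine:
[1.1] false OR false OR true = true
[1.2.1] false OR true OR true OR true = true
[1.2] NOT true = false
[1] true OR false = true
[2] exactly-one(false, false, false) = false
[root] true AND false = false
Overall: false → refused

Refused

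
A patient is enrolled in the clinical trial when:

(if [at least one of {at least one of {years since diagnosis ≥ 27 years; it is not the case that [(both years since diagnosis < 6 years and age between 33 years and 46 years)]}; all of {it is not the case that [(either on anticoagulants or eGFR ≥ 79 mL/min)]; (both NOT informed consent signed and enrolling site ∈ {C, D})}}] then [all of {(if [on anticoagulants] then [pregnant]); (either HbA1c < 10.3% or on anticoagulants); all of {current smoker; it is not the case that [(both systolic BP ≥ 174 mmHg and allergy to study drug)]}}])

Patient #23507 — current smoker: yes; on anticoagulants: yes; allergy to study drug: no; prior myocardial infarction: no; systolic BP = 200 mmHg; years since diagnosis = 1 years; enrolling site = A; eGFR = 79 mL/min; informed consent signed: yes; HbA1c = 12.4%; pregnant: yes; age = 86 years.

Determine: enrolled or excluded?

Enrolled

Atomic conditions:
  years since diagnosis ≥ 27 years: 1 ≥ 27 is false
  years since diagnosis < 6 years: 1 < 6 is true
  age between 33 years and 46 years: 86 in [33, 46] is false
  on anticoagulants: yes → true
  eGFR ≥ 79 mL/min: 79 ≥ 79 is true
  NOT informed consent signed: yes → false
  enrolling site ∈ {C, D}: A is not in the set → false
  pregnant: yes → true
  HbA1c < 10.3%: 12.4 < 10.3 is false
  current smoker: yes → true
  systolic BP ≥ 174 mmHg: 200 ≥ 174 is true
  allergy to study drug: no → false
Combine:
[1.1.2.1] true AND false = false
[1.1.2] NOT false = true
[1.1] false OR true = true
[1.2.1.1] true OR true = true
[1.2.1] NOT true = false
[1.2.2] false AND false = false
[1.2] false AND false = false
[1] true OR false = true
[2.1] true → true = true
[2.2] false OR true = true
[2.3.2.1] true AND false = false
[2.3.2] NOT false = true
[2.3] true AND true = true
[2] true AND true AND true = true
[root] true → true = true
Overall: true → enrolled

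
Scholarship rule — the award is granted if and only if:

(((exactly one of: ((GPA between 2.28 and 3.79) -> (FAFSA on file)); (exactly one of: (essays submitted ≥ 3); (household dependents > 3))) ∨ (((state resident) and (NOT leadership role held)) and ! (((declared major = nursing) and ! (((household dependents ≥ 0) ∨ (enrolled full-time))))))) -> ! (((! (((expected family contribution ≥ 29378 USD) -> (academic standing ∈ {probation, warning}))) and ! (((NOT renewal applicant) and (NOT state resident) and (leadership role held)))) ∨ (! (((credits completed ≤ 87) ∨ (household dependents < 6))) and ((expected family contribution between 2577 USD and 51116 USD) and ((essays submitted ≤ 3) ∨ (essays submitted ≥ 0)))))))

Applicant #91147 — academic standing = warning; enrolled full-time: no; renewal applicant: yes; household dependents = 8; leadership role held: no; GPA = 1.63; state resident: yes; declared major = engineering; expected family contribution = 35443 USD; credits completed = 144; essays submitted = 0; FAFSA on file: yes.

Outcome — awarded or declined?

Atomic conditions:
  GPA between 2.28 and 3.79: 1.63 in [2.28, 3.79] is false
  FAFSA on file: yes → true
  essays submitted ≥ 3: 0 ≥ 3 is false
  household dependents > 3: 8 > 3 is true
  state resident: yes → true
  NOT leadership role held: no → true
  declared major = nursing: engineering == nursing is false
  household dependents ≥ 0: 8 ≥ 0 is true
  enrolled full-time: no → false
  expected family contribution ≥ 29378 USD: 35443 ≥ 29378 is true
  academic standing ∈ {probation, warning}: warning is in the set → true
  NOT renewal applicant: yes → false
  NOT state resident: yes → false
  leadership role held: no → false
  credits completed ≤ 87: 144 ≤ 87 is false
  household dependents < 6: 8 < 6 is false
  expected family contribution between 2577 USD and 51116 USD: 35443 in [2577, 51116] is true
  essays submitted ≤ 3: 0 ≤ 3 is true
  essays submitted ≥ 0: 0 ≥ 0 is true
Combine:
[1.1.1] false → true (antecedent false ⇒ implication holds) = true
[1.1.2] exactly-one(false, true) = true
[1.1] exactly-one(true, true) = false
[1.2.1] true AND true = true
[1.2.2.1.2.1] true OR false = true
[1.2.2.1.2] NOT true = false
[1.2.2.1] false AND false = false
[1.2.2] NOT false = true
[1.2] true AND true = true
[1] false OR true = true
[2.1.1.1.1] true → true = true
[2.1.1.1] NOT true = false
[2.1.1.2.1] false AND false AND false = false
[2.1.1.2] NOT false = true
[2.1.1] false AND true = false
[2.1.2.1.1] false OR false = false
[2.1.2.1] NOT false = true
[2.1.2.2.2] true OR true = true
[2.1.2.2] true AND true = true
[2.1.2] true AND true = true
[2.1] false OR true = true
[2] NOT true = false
[root] true → false = false
Overall: false → declined

Declined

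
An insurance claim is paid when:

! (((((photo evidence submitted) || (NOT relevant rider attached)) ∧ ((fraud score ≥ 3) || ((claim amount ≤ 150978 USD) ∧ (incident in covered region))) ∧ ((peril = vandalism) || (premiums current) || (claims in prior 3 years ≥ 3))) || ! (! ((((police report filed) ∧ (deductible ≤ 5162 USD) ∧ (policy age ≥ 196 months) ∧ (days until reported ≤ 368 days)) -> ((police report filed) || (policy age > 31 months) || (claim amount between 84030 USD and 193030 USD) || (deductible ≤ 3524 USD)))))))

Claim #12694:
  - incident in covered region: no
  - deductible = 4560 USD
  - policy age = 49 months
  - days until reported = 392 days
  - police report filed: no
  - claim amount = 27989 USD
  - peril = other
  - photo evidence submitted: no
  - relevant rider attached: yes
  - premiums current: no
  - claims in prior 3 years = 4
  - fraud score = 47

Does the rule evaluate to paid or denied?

Atomic conditions:
  photo evidence submitted: no → false
  NOT relevant rider attached: yes → false
  fraud score ≥ 3: 47 ≥ 3 is true
  claim amount ≤ 150978 USD: 27989 ≤ 150978 is true
  incident in covered region: no → false
  peril = vandalism: other == vandalism is false
  premiums current: no → false
  claims in prior 3 years ≥ 3: 4 ≥ 3 is true
  police report filed: no → false
  deductible ≤ 5162 USD: 4560 ≤ 5162 is true
  policy age ≥ 196 months: 49 ≥ 196 is false
  days until reported ≤ 368 days: 392 ≤ 368 is false
  policy age > 31 months: 49 > 31 is true
  claim amount between 84030 USD and 193030 USD: 27989 in [84030, 193030] is false
  deductible ≤ 3524 USD: 4560 ≤ 3524 is false
Combine:
[1.1.1] false OR false = false
[1.1.2.2] true AND false = false
[1.1.2] true OR false = true
[1.1.3] false OR false OR true = true
[1.1] false AND true AND true = false
[1.2.1.1.1] false AND true AND false AND false = false
[1.2.1.1.2] false OR true OR false OR false = true
[1.2.1.1] false → true (antecedent false ⇒ implication holds) = true
[1.2.1] NOT true = false
[1.2] NOT false = true
[1] false OR true = true
[root] NOT true = false
Overall: false → denied

Denied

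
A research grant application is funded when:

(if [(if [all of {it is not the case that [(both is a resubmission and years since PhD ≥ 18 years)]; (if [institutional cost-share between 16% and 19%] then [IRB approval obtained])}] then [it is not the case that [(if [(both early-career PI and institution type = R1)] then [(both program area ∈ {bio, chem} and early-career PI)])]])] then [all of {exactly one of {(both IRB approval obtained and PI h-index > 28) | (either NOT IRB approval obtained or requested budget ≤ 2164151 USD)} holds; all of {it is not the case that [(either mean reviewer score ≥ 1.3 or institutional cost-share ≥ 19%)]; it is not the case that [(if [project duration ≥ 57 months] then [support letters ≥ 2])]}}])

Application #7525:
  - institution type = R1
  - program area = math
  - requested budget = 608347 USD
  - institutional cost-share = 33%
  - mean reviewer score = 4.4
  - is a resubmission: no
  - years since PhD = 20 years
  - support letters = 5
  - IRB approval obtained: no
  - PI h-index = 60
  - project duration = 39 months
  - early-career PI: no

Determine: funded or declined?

Atomic conditions:
  is a resubmission: no → false
  years since PhD ≥ 18 years: 20 ≥ 18 is true
  institutional cost-share between 16% and 19%: 33 in [16, 19] is false
  IRB approval obtained: no → false
  early-career PI: no → false
  institution type = R1: R1 == R1 is true
  program area ∈ {bio, chem}: math is not in the set → false
  PI h-index > 28: 60 > 28 is true
  NOT IRB approval obtained: no → true
  requested budget ≤ 2164151 USD: 608347 ≤ 2164151 is true
  mean reviewer score ≥ 1.3: 4.4 ≥ 1.3 is true
  institutional cost-share ≥ 19%: 33 ≥ 19 is true
  project duration ≥ 57 months: 39 ≥ 57 is false
  support letters ≥ 2: 5 ≥ 2 is true
Combine:
[1.1.1.1] false AND true = false
[1.1.1] NOT false = true
[1.1.2] false → false (antecedent false ⇒ implication holds) = true
[1.1] true AND true = true
[1.2.1.1] false AND true = false
[1.2.1.2] false AND false = false
[1.2.1] false → false (antecedent false ⇒ implication holds) = true
[1.2] NOT true = false
[1] true → false = false
[2.1.1] false AND true = false
[2.1.2] true OR true = true
[2.1] exactly-one(false, true) = true
[2.2.1.1] true OR true = true
[2.2.1] NOT true = false
[2.2.2.1] false → true (antecedent false ⇒ implication holds) = true
[2.2.2] NOT true = false
[2.2] false AND false = false
[2] true AND false = false
[root] false → false (antecedent false ⇒ implication holds) = true
Overall: true → funded

Funded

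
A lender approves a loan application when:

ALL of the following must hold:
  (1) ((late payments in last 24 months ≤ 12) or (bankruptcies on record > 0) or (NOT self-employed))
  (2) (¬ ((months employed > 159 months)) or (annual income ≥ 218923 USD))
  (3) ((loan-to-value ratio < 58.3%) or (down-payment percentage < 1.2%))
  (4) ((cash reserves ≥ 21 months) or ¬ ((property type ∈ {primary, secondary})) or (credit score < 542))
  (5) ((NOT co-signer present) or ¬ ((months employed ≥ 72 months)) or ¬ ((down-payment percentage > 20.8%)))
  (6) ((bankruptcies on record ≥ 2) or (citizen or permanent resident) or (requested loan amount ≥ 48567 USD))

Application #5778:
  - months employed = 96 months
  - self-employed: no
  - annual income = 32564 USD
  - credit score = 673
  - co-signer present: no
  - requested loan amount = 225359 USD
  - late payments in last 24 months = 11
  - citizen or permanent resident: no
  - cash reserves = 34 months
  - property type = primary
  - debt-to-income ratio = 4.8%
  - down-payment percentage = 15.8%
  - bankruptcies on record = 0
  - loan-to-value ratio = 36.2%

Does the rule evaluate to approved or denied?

Approved

Atomic conditions:
  late payments in last 24 months ≤ 12: 11 ≤ 12 is true
  bankruptcies on record > 0: 0 > 0 is false
  NOT self-employed: no → true
  months employed > 159 months: 96 > 159 is false
  annual income ≥ 218923 USD: 32564 ≥ 218923 is false
  loan-to-value ratio < 58.3%: 36.2 < 58.3 is true
  down-payment percentage < 1.2%: 15.8 < 1.2 is false
  cash reserves ≥ 21 months: 34 ≥ 21 is true
  property type ∈ {primary, secondary}: primary is in the set → true
  credit score < 542: 673 < 542 is false
  NOT co-signer present: no → true
  months employed ≥ 72 months: 96 ≥ 72 is true
  down-payment percentage > 20.8%: 15.8 > 20.8 is false
  bankruptcies on record ≥ 2: 0 ≥ 2 is false
  citizen or permanent resident: no → false
  requested loan amount ≥ 48567 USD: 225359 ≥ 48567 is true
Combine:
[1] true OR false OR true = true
[2.1] NOT false = true
[2] true OR false = true
[3] true OR false = true
[4.2] NOT true = false
[4] true OR false OR false = true
[5.2] NOT true = false
[5.3] NOT false = true
[5] true OR false OR true = true
[6] false OR false OR true = true
[root] true AND true AND true AND true AND true AND true = true
Overall: true → approved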